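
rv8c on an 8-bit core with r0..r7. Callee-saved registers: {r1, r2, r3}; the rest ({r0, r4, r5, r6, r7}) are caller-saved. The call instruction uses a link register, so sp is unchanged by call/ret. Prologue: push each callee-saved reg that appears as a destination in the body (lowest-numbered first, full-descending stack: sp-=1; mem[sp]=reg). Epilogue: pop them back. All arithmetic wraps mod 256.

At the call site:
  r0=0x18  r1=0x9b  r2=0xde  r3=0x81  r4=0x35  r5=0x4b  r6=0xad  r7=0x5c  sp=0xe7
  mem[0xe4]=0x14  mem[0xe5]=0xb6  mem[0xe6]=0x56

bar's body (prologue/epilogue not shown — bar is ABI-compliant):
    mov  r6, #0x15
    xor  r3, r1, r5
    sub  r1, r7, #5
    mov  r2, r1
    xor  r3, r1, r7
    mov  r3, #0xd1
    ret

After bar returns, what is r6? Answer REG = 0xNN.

REG = 0x15

prologue: push r1 -> mem[0xe6]=0x9b, sp=0xe6
prologue: push r2 -> mem[0xe5]=0xde, sp=0xe5
prologue: push r3 -> mem[0xe4]=0x81, sp=0xe4
body[0] mov  r6, #0x15 -> r6=0x15
body[1] xor  r3, r1, r5 -> r3=0xd0
body[2] sub  r1, r7, #5 -> r1=0x57
body[3] mov  r2, r1 -> r2=0x57
body[4] xor  r3, r1, r7 -> r3=0x0b
body[5] mov  r3, #0xd1 -> r3=0xd1
epilogue: pop r3=0x81, sp=0xe5
epilogue: pop r2=0xde, sp=0xe6
epilogue: pop r1=0x9b, sp=0xe7
r6 is caller-saved -> body value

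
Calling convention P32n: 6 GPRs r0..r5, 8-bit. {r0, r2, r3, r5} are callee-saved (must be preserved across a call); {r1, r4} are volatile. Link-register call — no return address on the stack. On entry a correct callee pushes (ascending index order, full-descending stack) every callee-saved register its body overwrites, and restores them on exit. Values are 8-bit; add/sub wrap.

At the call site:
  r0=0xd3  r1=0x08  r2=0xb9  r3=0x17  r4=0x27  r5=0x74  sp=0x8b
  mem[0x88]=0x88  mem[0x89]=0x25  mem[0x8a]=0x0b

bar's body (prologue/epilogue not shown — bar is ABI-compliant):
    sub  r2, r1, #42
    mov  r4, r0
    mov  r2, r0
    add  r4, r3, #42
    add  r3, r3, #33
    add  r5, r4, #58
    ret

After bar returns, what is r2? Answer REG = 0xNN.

prologue: push r2 → mem[0x8a]=0xb9, sp=0x8a
prologue: push r3 → mem[0x89]=0x17, sp=0x89
prologue: push r5 → mem[0x88]=0x74, sp=0x88
body[0] sub  r2, r1, #42 → r2=0xde
body[1] mov  r4, r0 → r4=0xd3
body[2] mov  r2, r0 → r2=0xd3
body[3] add  r4, r3, #42 → r4=0x41
body[4] add  r3, r3, #33 → r3=0x38
body[5] add  r5, r4, #58 → r5=0x7b
epilogue: pop r5=0x74, sp=0x89
epilogue: pop r3=0x17, sp=0x8a
epilogue: pop r2=0xb9, sp=0x8b
r2 is callee-saved → restored

REG = 0xb9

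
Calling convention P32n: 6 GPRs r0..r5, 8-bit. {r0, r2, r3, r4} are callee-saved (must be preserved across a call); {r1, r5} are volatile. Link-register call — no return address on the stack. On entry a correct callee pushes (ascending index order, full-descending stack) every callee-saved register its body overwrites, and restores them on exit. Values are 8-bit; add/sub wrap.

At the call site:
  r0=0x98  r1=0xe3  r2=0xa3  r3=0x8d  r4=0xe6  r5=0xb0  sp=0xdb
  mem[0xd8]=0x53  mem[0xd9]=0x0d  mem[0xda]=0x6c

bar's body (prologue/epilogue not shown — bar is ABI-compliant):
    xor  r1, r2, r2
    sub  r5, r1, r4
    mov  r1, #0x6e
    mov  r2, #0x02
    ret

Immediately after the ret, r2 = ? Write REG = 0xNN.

prologue: push r2 → mem[0xda]=0xa3, sp=0xda
body[0] xor  r1, r2, r2 → r1=0x00
body[1] sub  r5, r1, r4 → r5=0x1a
body[2] mov  r1, #0x6e → r1=0x6e
body[3] mov  r2, #0x02 → r2=0x02
epilogue: pop r2=0xa3, sp=0xdb
r2 is callee-saved → restored

REG = 0xa3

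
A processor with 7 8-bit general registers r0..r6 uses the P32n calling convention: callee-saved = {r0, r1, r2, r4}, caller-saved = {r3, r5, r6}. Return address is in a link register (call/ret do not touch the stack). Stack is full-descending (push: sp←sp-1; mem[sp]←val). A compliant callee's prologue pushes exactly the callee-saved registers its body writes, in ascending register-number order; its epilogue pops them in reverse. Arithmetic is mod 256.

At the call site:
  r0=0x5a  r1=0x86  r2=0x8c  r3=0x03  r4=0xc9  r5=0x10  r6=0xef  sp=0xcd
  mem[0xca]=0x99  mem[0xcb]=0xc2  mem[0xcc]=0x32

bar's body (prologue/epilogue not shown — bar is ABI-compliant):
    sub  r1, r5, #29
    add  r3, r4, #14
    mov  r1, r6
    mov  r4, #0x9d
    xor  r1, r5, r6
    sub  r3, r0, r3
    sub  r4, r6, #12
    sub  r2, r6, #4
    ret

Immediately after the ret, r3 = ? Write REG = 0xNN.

prologue: push r1 → mem[0xcc]=0x86, sp=0xcc
prologue: push r2 → mem[0xcb]=0x8c, sp=0xcb
prologue: push r4 → mem[0xca]=0xc9, sp=0xca
body[0] sub  r1, r5, #29 → r1=0xf3
body[1] add  r3, r4, #14 → r3=0xd7
body[2] mov  r1, r6 → r1=0xef
body[3] mov  r4, #0x9d → r4=0x9d
body[4] xor  r1, r5, r6 → r1=0xff
body[5] sub  r3, r0, r3 → r3=0x83
body[6] sub  r4, r6, #12 → r4=0xe3
body[7] sub  r2, r6, #4 → r2=0xeb
epilogue: pop r4=0xc9, sp=0xcb
epilogue: pop r2=0x8c, sp=0xcc
epilogue: pop r1=0x86, sp=0xcd
r3 is caller-saved → body value

REG = 0x83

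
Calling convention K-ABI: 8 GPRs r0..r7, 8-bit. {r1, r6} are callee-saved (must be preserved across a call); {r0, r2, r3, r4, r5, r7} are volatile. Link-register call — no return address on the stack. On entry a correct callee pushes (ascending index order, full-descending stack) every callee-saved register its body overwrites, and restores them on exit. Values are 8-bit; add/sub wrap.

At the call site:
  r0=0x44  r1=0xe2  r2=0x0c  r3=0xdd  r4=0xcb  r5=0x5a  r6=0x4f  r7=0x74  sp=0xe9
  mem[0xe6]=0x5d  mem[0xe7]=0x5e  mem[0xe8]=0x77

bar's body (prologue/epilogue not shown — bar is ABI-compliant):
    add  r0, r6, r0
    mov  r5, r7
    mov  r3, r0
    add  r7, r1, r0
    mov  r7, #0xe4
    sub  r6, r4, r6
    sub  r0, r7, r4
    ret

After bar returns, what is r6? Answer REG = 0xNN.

REG = 0x4f

prologue: push r6 → mem[0xe8]=0x4f, sp=0xe8
body[0] add  r0, r6, r0 → r0=0x93
body[1] mov  r5, r7 → r5=0x74
body[2] mov  r3, r0 → r3=0x93
body[3] add  r7, r1, r0 → r7=0x75
body[4] mov  r7, #0xe4 → r7=0xe4
body[5] sub  r6, r4, r6 → r6=0x7c
body[6] sub  r0, r7, r4 → r0=0x19
epilogue: pop r6=0x4f, sp=0xe9
r6 is callee-saved → restored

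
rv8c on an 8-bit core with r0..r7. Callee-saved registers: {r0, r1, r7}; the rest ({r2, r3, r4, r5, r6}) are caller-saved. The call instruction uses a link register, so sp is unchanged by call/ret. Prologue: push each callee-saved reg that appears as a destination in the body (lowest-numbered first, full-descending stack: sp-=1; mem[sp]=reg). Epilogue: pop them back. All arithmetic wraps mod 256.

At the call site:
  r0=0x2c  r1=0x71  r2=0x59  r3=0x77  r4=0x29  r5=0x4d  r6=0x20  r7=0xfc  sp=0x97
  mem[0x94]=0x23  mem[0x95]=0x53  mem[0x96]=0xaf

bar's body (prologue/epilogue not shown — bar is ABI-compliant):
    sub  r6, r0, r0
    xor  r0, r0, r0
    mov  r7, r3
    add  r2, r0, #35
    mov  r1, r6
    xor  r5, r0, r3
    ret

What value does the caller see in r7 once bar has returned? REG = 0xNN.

REG = 0xfc

prologue: push r0 -> mem[0x96]=0x2c, sp=0x96
prologue: push r1 -> mem[0x95]=0x71, sp=0x95
prologue: push r7 -> mem[0x94]=0xfc, sp=0x94
body[0] sub  r6, r0, r0 -> r6=0x00
body[1] xor  r0, r0, r0 -> r0=0x00
body[2] mov  r7, r3 -> r7=0x77
body[3] add  r2, r0, #35 -> r2=0x23
body[4] mov  r1, r6 -> r1=0x00
body[5] xor  r5, r0, r3 -> r5=0x77
epilogue: pop r7=0xfc, sp=0x95
epilogue: pop r1=0x71, sp=0x96
epilogue: pop r0=0x2c, sp=0x97
r7 is callee-saved -> restored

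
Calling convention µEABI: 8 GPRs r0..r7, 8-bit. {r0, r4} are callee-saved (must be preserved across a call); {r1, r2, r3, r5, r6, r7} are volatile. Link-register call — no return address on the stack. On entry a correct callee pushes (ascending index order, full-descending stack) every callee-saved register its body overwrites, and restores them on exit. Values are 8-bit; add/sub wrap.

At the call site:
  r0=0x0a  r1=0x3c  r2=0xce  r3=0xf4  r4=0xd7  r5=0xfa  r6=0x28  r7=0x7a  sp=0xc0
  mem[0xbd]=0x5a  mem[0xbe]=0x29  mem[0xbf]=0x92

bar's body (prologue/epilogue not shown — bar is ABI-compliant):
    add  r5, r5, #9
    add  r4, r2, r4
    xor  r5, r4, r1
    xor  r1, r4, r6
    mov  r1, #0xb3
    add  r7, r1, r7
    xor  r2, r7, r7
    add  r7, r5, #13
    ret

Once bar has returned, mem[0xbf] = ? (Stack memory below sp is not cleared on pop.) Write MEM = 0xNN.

MEM = 0xd7

prologue: push r4 -> mem[0xbf]=0xd7, sp=0xbf
body[0] add  r5, r5, #9 -> r5=0x03
body[1] add  r4, r2, r4 -> r4=0xa5
body[2] xor  r5, r4, r1 -> r5=0x99
body[3] xor  r1, r4, r6 -> r1=0x8d
body[4] mov  r1, #0xb3 -> r1=0xb3
body[5] add  r7, r1, r7 -> r7=0x2d
body[6] xor  r2, r7, r7 -> r2=0x00
body[7] add  r7, r5, #13 -> r7=0xa6
epilogue: pop r4=0xd7, sp=0xc0
prologue pushed ['r4'] at ['0xbf']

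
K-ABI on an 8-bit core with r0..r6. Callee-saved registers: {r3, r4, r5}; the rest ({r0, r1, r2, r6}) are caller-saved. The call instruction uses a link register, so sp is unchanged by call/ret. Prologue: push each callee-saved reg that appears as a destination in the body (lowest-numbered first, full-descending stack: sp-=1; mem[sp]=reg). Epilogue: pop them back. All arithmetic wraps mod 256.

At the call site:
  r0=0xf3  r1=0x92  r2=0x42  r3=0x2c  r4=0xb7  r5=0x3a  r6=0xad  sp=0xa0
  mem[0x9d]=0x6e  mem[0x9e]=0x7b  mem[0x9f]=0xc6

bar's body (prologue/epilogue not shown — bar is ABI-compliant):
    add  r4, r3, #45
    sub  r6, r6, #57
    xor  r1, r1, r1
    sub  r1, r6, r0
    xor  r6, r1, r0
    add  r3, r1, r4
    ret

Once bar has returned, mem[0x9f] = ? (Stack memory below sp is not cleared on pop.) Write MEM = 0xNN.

prologue: push r3 → mem[0x9f]=0x2c, sp=0x9f
prologue: push r4 → mem[0x9e]=0xb7, sp=0x9e
body[0] add  r4, r3, #45 → r4=0x59
body[1] sub  r6, r6, #57 → r6=0x74
body[2] xor  r1, r1, r1 → r1=0x00
body[3] sub  r1, r6, r0 → r1=0x81
body[4] xor  r6, r1, r0 → r6=0x72
body[5] add  r3, r1, r4 → r3=0xda
epilogue: pop r4=0xb7, sp=0x9f
epilogue: pop r3=0x2c, sp=0xa0
prologue pushed ['r3', 'r4'] at ['0x9f', '0x9e']

MEM = 0x2c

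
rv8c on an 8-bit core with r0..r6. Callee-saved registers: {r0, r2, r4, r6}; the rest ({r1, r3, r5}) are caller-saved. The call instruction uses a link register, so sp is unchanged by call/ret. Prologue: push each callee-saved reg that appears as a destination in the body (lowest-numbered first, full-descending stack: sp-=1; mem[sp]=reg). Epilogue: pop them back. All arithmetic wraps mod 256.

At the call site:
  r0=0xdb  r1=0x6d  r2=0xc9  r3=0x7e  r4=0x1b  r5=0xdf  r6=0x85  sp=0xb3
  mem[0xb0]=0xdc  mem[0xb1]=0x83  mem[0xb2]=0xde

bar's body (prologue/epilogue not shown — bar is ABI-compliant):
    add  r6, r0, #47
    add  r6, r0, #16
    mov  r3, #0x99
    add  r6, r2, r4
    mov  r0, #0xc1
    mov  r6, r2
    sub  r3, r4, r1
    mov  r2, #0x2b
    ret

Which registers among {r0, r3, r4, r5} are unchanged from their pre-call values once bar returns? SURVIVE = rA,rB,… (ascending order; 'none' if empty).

prologue: push r0 -> mem[0xb2]=0xdb, sp=0xb2
prologue: push r2 -> mem[0xb1]=0xc9, sp=0xb1
prologue: push r6 -> mem[0xb0]=0x85, sp=0xb0
body[0] add  r6, r0, #47 -> r6=0x0a
body[1] add  r6, r0, #16 -> r6=0xeb
body[2] mov  r3, #0x99 -> r3=0x99
body[3] add  r6, r2, r4 -> r6=0xe4
body[4] mov  r0, #0xc1 -> r0=0xc1
body[5] mov  r6, r2 -> r6=0xc9
body[6] sub  r3, r4, r1 -> r3=0xae
body[7] mov  r2, #0x2b -> r2=0x2b
epilogue: pop r6=0x85, sp=0xb1
epilogue: pop r2=0xc9, sp=0xb2
epilogue: pop r0=0xdb, sp=0xb3
r0: callee-saved, written=True
r3: caller-saved, written=True
r4: callee-saved, written=False
r5: caller-saved, written=False

SURVIVE = r0,r4,r5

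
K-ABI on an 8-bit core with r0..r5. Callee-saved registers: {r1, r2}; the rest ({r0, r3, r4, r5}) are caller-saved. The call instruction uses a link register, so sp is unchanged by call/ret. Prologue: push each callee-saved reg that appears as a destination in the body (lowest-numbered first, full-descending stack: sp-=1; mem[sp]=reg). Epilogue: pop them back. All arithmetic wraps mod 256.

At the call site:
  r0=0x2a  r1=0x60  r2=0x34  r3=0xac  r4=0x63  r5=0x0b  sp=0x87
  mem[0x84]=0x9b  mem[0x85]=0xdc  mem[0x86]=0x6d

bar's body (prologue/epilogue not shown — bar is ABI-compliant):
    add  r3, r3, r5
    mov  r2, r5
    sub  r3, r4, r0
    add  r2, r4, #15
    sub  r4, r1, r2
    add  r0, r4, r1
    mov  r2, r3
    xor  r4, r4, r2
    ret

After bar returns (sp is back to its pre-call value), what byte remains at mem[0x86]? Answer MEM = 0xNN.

prologue: push r2 -> mem[0x86]=0x34, sp=0x86
body[0] add  r3, r3, r5 -> r3=0xb7
body[1] mov  r2, r5 -> r2=0x0b
body[2] sub  r3, r4, r0 -> r3=0x39
body[3] add  r2, r4, #15 -> r2=0x72
body[4] sub  r4, r1, r2 -> r4=0xee
body[5] add  r0, r4, r1 -> r0=0x4e
body[6] mov  r2, r3 -> r2=0x39
body[7] xor  r4, r4, r2 -> r4=0xd7
epilogue: pop r2=0x34, sp=0x87
prologue pushed ['r2'] at ['0x86']

MEM = 0x34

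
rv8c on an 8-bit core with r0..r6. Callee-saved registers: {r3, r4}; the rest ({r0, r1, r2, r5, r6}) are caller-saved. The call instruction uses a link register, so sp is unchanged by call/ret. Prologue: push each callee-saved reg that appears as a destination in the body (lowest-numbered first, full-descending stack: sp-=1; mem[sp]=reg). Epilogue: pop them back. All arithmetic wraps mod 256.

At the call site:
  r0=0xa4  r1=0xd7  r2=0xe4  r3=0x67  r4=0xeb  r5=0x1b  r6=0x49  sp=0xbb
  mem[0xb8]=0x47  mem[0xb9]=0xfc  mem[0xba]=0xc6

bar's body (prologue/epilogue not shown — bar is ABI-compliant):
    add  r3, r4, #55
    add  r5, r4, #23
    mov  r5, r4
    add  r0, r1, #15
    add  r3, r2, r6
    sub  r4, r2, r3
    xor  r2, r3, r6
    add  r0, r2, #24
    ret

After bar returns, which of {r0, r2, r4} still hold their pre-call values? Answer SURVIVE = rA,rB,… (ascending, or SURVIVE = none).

prologue: push r3 → mem[0xba]=0x67, sp=0xba
prologue: push r4 → mem[0xb9]=0xeb, sp=0xb9
body[0] add  r3, r4, #55 → r3=0x22
body[1] add  r5, r4, #23 → r5=0x02
body[2] mov  r5, r4 → r5=0xeb
body[3] add  r0, r1, #15 → r0=0xe6
body[4] add  r3, r2, r6 → r3=0x2d
body[5] sub  r4, r2, r3 → r4=0xb7
body[6] xor  r2, r3, r6 → r2=0x64
body[7] add  r0, r2, #24 → r0=0x7c
epilogue: pop r4=0xeb, sp=0xba
epilogue: pop r3=0x67, sp=0xbb
r0: caller-saved, written=True
r2: caller-saved, written=True
r4: callee-saved, written=True

SURVIVE = r4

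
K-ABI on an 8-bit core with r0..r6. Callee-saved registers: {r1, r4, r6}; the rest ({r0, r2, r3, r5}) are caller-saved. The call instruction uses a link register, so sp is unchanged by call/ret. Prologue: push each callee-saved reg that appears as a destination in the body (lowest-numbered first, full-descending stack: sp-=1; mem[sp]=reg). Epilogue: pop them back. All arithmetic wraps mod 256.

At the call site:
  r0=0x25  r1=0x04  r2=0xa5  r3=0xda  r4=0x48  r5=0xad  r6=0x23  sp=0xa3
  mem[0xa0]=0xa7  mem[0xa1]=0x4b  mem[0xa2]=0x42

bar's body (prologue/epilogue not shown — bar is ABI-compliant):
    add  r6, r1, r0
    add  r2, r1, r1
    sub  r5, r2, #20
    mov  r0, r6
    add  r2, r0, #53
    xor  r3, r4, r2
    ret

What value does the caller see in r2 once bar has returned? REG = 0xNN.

REG = 0x5e

prologue: push r6 → mem[0xa2]=0x23, sp=0xa2
body[0] add  r6, r1, r0 → r6=0x29
body[1] add  r2, r1, r1 → r2=0x08
body[2] sub  r5, r2, #20 → r5=0xf4
body[3] mov  r0, r6 → r0=0x29
body[4] add  r2, r0, #53 → r2=0x5e
body[5] xor  r3, r4, r2 → r3=0x16
epilogue: pop r6=0x23, sp=0xa3
r2 is caller-saved → body value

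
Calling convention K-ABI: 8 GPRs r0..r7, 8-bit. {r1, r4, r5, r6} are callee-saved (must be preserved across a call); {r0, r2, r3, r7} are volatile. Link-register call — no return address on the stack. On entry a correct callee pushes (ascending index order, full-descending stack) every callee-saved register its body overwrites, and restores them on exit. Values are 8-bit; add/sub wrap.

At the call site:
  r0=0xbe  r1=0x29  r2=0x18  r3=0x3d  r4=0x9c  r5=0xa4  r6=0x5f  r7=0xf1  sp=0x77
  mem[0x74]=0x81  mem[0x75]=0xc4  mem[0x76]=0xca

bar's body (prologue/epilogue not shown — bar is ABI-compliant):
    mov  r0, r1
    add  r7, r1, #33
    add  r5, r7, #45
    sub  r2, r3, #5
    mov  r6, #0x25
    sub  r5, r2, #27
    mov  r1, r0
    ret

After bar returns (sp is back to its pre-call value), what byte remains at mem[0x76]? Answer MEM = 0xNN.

prologue: push r1 -> mem[0x76]=0x29, sp=0x76
prologue: push r5 -> mem[0x75]=0xa4, sp=0x75
prologue: push r6 -> mem[0x74]=0x5f, sp=0x74
body[0] mov  r0, r1 -> r0=0x29
body[1] add  r7, r1, #33 -> r7=0x4a
body[2] add  r5, r7, #45 -> r5=0x77
body[3] sub  r2, r3, #5 -> r2=0x38
body[4] mov  r6, #0x25 -> r6=0x25
body[5] sub  r5, r2, #27 -> r5=0x1d
body[6] mov  r1, r0 -> r1=0x29
epilogue: pop r6=0x5f, sp=0x75
epilogue: pop r5=0xa4, sp=0x76
epilogue: pop r1=0x29, sp=0x77
prologue pushed ['r1', 'r5', 'r6'] at ['0x76', '0x75', '0x74']

MEM = 0x29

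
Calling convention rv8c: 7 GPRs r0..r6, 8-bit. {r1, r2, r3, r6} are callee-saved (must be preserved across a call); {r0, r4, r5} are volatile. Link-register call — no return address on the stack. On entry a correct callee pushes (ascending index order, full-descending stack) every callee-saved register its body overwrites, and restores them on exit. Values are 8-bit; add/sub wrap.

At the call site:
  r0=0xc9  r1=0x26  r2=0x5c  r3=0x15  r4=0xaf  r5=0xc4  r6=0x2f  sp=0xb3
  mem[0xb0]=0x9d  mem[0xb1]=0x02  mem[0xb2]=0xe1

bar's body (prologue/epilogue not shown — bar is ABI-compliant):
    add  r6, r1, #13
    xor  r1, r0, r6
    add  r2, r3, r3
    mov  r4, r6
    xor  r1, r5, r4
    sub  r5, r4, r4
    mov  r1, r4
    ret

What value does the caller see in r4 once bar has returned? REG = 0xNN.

REG = 0x33

prologue: push r1 -> mem[0xb2]=0x26, sp=0xb2
prologue: push r2 -> mem[0xb1]=0x5c, sp=0xb1
prologue: push r6 -> mem[0xb0]=0x2f, sp=0xb0
body[0] add  r6, r1, #13 -> r6=0x33
body[1] xor  r1, r0, r6 -> r1=0xfa
body[2] add  r2, r3, r3 -> r2=0x2a
body[3] mov  r4, r6 -> r4=0x33
body[4] xor  r1, r5, r4 -> r1=0xf7
body[5] sub  r5, r4, r4 -> r5=0x00
body[6] mov  r1, r4 -> r1=0x33
epilogue: pop r6=0x2f, sp=0xb1
epilogue: pop r2=0x5c, sp=0xb2
epilogue: pop r1=0x26, sp=0xb3
r4 is caller-saved -> body value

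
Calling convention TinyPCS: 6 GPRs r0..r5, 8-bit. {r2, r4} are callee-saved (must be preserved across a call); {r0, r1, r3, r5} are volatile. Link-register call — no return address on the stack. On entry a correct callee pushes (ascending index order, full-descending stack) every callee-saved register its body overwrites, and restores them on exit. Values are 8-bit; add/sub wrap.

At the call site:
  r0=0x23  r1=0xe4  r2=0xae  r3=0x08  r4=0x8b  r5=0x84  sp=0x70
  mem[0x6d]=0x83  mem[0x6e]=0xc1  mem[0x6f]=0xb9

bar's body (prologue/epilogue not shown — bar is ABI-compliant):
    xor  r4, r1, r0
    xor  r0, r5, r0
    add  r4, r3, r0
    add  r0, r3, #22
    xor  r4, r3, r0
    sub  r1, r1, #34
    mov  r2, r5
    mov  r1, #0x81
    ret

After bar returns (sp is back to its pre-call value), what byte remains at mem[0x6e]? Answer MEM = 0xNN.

MEM = 0x8b

prologue: push r2 → mem[0x6f]=0xae, sp=0x6f
prologue: push r4 → mem[0x6e]=0x8b, sp=0x6e
body[0] xor  r4, r1, r0 → r4=0xc7
body[1] xor  r0, r5, r0 → r0=0xa7
body[2] add  r4, r3, r0 → r4=0xaf
body[3] add  r0, r3, #22 → r0=0x1e
body[4] xor  r4, r3, r0 → r4=0x16
body[5] sub  r1, r1, #34 → r1=0xc2
body[6] mov  r2, r5 → r2=0x84
body[7] mov  r1, #0x81 → r1=0x81
epilogue: pop r4=0x8b, sp=0x6f
epilogue: pop r2=0xae, sp=0x70
prologue pushed ['r2', 'r4'] at ['0x6f', '0x6e']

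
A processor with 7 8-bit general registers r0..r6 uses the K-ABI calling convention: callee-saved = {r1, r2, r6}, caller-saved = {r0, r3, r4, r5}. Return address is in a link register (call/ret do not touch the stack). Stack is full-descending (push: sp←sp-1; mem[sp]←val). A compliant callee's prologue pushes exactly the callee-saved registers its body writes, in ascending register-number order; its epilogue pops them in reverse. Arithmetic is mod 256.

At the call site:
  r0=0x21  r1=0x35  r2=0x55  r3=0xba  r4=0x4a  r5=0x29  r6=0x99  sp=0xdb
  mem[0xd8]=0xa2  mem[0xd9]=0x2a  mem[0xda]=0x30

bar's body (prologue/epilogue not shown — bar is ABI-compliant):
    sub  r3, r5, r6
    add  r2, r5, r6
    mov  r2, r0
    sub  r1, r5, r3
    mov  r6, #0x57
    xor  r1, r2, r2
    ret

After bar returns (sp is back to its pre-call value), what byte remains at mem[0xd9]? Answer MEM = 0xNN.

MEM = 0x55

prologue: push r1 -> mem[0xda]=0x35, sp=0xda
prologue: push r2 -> mem[0xd9]=0x55, sp=0xd9
prologue: push r6 -> mem[0xd8]=0x99, sp=0xd8
body[0] sub  r3, r5, r6 -> r3=0x90
body[1] add  r2, r5, r6 -> r2=0xc2
body[2] mov  r2, r0 -> r2=0x21
body[3] sub  r1, r5, r3 -> r1=0x99
body[4] mov  r6, #0x57 -> r6=0x57
body[5] xor  r1, r2, r2 -> r1=0x00
epilogue: pop r6=0x99, sp=0xd9
epilogue: pop r2=0x55, sp=0xda
epilogue: pop r1=0x35, sp=0xdb
prologue pushed ['r1', 'r2', 'r6'] at ['0xda', '0xd9', '0xd8']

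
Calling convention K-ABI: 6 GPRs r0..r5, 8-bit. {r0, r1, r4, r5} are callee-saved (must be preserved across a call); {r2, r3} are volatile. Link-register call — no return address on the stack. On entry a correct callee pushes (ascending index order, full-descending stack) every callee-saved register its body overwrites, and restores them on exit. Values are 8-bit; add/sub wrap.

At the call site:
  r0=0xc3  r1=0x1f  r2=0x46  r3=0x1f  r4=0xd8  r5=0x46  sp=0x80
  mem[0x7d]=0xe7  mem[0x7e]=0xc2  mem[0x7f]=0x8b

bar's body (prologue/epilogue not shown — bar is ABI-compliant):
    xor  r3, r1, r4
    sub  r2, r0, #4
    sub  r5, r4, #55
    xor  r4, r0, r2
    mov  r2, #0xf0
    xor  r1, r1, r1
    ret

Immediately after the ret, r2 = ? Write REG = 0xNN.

prologue: push r1 → mem[0x7f]=0x1f, sp=0x7f
prologue: push r4 → mem[0x7e]=0xd8, sp=0x7e
prologue: push r5 → mem[0x7d]=0x46, sp=0x7d
body[0] xor  r3, r1, r4 → r3=0xc7
body[1] sub  r2, r0, #4 → r2=0xbf
body[2] sub  r5, r4, #55 → r5=0xa1
body[3] xor  r4, r0, r2 → r4=0x7c
body[4] mov  r2, #0xf0 → r2=0xf0
body[5] xor  r1, r1, r1 → r1=0x00
epilogue: pop r5=0x46, sp=0x7e
epilogue: pop r4=0xd8, sp=0x7f
epilogue: pop r1=0x1f, sp=0x80
r2 is caller-saved → body value

REG = 0xf0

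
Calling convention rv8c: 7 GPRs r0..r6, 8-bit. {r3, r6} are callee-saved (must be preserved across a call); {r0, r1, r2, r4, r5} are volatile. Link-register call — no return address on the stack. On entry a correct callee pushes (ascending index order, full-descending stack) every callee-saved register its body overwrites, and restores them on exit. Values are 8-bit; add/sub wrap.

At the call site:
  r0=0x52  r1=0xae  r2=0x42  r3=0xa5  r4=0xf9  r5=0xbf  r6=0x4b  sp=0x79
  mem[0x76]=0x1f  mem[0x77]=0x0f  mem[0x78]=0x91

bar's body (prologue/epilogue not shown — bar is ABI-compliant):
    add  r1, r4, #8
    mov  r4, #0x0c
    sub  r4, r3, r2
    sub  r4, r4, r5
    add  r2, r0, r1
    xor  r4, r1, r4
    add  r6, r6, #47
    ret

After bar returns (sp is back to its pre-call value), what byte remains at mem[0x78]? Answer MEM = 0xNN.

prologue: push r6 -> mem[0x78]=0x4b, sp=0x78
body[0] add  r1, r4, #8 -> r1=0x01
body[1] mov  r4, #0x0c -> r4=0x0c
body[2] sub  r4, r3, r2 -> r4=0x63
body[3] sub  r4, r4, r5 -> r4=0xa4
body[4] add  r2, r0, r1 -> r2=0x53
body[5] xor  r4, r1, r4 -> r4=0xa5
body[6] add  r6, r6, #47 -> r6=0x7a
epilogue: pop r6=0x4b, sp=0x79
prologue pushed ['r6'] at ['0x78']

MEM = 0x4b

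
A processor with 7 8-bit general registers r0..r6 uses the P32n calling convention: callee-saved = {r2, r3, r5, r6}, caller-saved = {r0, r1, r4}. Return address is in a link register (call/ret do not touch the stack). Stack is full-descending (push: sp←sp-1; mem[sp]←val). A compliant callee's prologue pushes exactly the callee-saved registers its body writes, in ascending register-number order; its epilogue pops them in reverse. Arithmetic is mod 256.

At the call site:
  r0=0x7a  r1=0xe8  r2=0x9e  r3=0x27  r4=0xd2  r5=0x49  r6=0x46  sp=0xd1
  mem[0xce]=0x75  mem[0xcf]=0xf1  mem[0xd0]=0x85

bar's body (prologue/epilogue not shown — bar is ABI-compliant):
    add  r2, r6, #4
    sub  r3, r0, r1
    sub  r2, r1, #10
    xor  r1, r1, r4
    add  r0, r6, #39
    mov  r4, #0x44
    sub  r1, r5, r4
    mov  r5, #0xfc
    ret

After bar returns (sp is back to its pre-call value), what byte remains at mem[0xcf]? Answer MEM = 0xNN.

MEM = 0x27

prologue: push r2 → mem[0xd0]=0x9e, sp=0xd0
prologue: push r3 → mem[0xcf]=0x27, sp=0xcf
prologue: push r5 → mem[0xce]=0x49, sp=0xce
body[0] add  r2, r6, #4 → r2=0x4a
body[1] sub  r3, r0, r1 → r3=0x92
body[2] sub  r2, r1, #10 → r2=0xde
body[3] xor  r1, r1, r4 → r1=0x3a
body[4] add  r0, r6, #39 → r0=0x6d
body[5] mov  r4, #0x44 → r4=0x44
body[6] sub  r1, r5, r4 → r1=0x05
body[7] mov  r5, #0xfc → r5=0xfc
epilogue: pop r5=0x49, sp=0xcf
epilogue: pop r3=0x27, sp=0xd0
epilogue: pop r2=0x9e, sp=0xd1
prologue pushed ['r2', 'r3', 'r5'] at ['0xd0', '0xcf', '0xce']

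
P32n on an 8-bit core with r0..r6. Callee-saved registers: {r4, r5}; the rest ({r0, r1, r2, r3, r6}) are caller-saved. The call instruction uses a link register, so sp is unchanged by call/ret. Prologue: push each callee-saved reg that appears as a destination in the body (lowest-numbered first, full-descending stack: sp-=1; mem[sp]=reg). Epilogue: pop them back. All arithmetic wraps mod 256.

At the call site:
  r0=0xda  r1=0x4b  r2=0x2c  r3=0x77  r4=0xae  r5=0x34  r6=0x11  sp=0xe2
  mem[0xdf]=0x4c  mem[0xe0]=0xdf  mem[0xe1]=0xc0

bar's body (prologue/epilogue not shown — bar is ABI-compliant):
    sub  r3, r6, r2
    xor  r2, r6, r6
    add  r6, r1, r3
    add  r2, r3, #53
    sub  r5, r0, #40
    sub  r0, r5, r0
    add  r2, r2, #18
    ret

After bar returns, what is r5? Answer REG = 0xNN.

prologue: push r5 -> mem[0xe1]=0x34, sp=0xe1
body[0] sub  r3, r6, r2 -> r3=0xe5
body[1] xor  r2, r6, r6 -> r2=0x00
body[2] add  r6, r1, r3 -> r6=0x30
body[3] add  r2, r3, #53 -> r2=0x1a
body[4] sub  r5, r0, #40 -> r5=0xb2
body[5] sub  r0, r5, r0 -> r0=0xd8
body[6] add  r2, r2, #18 -> r2=0x2c
epilogue: pop r5=0x34, sp=0xe2
r5 is callee-saved -> restored

REG = 0x34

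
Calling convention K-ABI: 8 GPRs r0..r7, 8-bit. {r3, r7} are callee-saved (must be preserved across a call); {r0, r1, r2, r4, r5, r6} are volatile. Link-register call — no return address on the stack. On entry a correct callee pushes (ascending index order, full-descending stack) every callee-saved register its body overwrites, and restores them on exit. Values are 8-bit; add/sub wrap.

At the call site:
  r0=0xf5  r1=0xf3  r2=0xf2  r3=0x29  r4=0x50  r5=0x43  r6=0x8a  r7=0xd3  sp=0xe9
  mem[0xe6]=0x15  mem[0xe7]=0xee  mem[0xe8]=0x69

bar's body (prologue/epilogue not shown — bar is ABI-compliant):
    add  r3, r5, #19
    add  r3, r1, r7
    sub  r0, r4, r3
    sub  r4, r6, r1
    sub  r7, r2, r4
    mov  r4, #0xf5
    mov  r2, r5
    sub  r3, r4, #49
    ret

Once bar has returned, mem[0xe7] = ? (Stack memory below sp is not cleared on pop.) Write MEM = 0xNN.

MEM = 0xd3

prologue: push r3 → mem[0xe8]=0x29, sp=0xe8
prologue: push r7 → mem[0xe7]=0xd3, sp=0xe7
body[0] add  r3, r5, #19 → r3=0x56
body[1] add  r3, r1, r7 → r3=0xc6
body[2] sub  r0, r4, r3 → r0=0x8a
body[3] sub  r4, r6, r1 → r4=0x97
body[4] sub  r7, r2, r4 → r7=0x5b
body[5] mov  r4, #0xf5 → r4=0xf5
body[6] mov  r2, r5 → r2=0x43
body[7] sub  r3, r4, #49 → r3=0xc4
epilogue: pop r7=0xd3, sp=0xe8
epilogue: pop r3=0x29, sp=0xe9
prologue pushed ['r3', 'r7'] at ['0xe8', '0xe7']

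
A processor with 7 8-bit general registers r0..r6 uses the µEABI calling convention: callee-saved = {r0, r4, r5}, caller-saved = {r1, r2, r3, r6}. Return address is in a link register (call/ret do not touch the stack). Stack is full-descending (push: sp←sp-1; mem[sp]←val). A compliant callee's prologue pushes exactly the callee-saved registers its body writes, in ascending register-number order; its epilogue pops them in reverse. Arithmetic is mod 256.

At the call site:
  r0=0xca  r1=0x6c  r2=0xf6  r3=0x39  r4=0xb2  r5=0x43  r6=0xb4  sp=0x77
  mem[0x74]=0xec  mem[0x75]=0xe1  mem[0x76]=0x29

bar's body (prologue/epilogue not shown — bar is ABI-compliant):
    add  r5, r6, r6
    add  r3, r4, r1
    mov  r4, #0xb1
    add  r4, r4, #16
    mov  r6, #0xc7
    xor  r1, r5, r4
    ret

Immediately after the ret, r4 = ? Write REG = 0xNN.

prologue: push r4 -> mem[0x76]=0xb2, sp=0x76
prologue: push r5 -> mem[0x75]=0x43, sp=0x75
body[0] add  r5, r6, r6 -> r5=0x68
body[1] add  r3, r4, r1 -> r3=0x1e
body[2] mov  r4, #0xb1 -> r4=0xb1
body[3] add  r4, r4, #16 -> r4=0xc1
body[4] mov  r6, #0xc7 -> r6=0xc7
body[5] xor  r1, r5, r4 -> r1=0xa9
epilogue: pop r5=0x43, sp=0x76
epilogue: pop r4=0xb2, sp=0x77
r4 is callee-saved -> restored

REG = 0xb2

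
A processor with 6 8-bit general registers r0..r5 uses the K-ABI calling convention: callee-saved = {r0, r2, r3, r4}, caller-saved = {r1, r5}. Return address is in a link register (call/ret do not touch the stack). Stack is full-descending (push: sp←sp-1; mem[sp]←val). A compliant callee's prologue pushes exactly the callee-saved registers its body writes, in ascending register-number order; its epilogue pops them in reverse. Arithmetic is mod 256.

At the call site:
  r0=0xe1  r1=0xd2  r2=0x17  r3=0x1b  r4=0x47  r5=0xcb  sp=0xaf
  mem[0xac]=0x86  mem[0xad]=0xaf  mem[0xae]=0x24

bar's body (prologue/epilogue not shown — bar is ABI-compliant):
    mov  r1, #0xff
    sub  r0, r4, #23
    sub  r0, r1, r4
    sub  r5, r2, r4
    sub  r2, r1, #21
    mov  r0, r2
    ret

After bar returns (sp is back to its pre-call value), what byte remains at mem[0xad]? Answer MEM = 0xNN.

MEM = 0x17

prologue: push r0 -> mem[0xae]=0xe1, sp=0xae
prologue: push r2 -> mem[0xad]=0x17, sp=0xad
body[0] mov  r1, #0xff -> r1=0xff
body[1] sub  r0, r4, #23 -> r0=0x30
body[2] sub  r0, r1, r4 -> r0=0xb8
body[3] sub  r5, r2, r4 -> r5=0xd0
body[4] sub  r2, r1, #21 -> r2=0xea
body[5] mov  r0, r2 -> r0=0xea
epilogue: pop r2=0x17, sp=0xae
epilogue: pop r0=0xe1, sp=0xaf
prologue pushed ['r0', 'r2'] at ['0xae', '0xad']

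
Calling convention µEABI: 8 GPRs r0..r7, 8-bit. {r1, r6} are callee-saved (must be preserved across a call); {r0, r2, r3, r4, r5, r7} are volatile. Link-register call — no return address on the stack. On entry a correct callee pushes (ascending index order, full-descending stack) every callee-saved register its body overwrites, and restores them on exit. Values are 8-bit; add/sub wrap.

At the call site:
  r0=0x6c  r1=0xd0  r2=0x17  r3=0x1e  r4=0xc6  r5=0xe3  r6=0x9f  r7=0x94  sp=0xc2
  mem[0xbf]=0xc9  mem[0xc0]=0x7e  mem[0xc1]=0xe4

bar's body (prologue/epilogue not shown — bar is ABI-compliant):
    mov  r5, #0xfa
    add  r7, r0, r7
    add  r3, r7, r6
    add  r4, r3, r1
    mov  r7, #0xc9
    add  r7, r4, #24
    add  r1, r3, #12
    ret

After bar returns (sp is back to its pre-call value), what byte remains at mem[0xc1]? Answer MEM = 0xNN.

MEM = 0xd0

prologue: push r1 -> mem[0xc1]=0xd0, sp=0xc1
body[0] mov  r5, #0xfa -> r5=0xfa
body[1] add  r7, r0, r7 -> r7=0x00
body[2] add  r3, r7, r6 -> r3=0x9f
body[3] add  r4, r3, r1 -> r4=0x6f
body[4] mov  r7, #0xc9 -> r7=0xc9
body[5] add  r7, r4, #24 -> r7=0x87
body[6] add  r1, r3, #12 -> r1=0xab
epilogue: pop r1=0xd0, sp=0xc2
prologue pushed ['r1'] at ['0xc1']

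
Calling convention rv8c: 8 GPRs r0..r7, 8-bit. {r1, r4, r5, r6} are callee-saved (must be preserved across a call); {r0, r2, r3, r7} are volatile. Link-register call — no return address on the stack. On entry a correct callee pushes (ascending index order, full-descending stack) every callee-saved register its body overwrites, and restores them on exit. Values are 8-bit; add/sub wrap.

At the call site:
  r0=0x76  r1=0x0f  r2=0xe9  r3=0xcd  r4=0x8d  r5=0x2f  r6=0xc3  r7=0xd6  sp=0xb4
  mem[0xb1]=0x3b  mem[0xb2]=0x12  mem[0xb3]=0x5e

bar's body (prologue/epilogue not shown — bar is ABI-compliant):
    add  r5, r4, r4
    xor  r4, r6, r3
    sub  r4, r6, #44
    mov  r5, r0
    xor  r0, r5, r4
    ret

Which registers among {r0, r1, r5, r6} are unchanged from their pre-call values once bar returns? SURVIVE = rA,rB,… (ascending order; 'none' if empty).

SURVIVE = r1,r5,r6

prologue: push r4 -> mem[0xb3]=0x8d, sp=0xb3
prologue: push r5 -> mem[0xb2]=0x2f, sp=0xb2
body[0] add  r5, r4, r4 -> r5=0x1a
body[1] xor  r4, r6, r3 -> r4=0x0e
body[2] sub  r4, r6, #44 -> r4=0x97
body[3] mov  r5, r0 -> r5=0x76
body[4] xor  r0, r5, r4 -> r0=0xe1
epilogue: pop r5=0x2f, sp=0xb3
epilogue: pop r4=0x8d, sp=0xb4
r0: caller-saved, written=True
r1: callee-saved, written=False
r5: callee-saved, written=True
r6: callee-saved, written=False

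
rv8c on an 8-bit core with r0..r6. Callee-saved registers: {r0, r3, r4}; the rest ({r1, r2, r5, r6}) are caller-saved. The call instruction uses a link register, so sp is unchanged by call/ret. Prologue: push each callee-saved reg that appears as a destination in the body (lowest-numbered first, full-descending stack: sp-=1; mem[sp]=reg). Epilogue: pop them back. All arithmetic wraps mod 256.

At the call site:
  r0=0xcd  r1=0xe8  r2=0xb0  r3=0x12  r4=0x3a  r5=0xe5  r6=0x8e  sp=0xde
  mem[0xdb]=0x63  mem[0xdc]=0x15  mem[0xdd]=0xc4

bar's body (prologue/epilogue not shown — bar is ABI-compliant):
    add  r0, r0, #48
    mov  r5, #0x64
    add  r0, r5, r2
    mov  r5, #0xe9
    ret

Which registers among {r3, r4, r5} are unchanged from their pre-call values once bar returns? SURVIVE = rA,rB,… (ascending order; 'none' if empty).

SURVIVE = r3,r4

prologue: push r0 → mem[0xdd]=0xcd, sp=0xdd
body[0] add  r0, r0, #48 → r0=0xfd
body[1] mov  r5, #0x64 → r5=0x64
body[2] add  r0, r5, r2 → r0=0x14
body[3] mov  r5, #0xe9 → r5=0xe9
epilogue: pop r0=0xcd, sp=0xde
r3: callee-saved, written=False
r4: callee-saved, written=False
r5: caller-saved, written=True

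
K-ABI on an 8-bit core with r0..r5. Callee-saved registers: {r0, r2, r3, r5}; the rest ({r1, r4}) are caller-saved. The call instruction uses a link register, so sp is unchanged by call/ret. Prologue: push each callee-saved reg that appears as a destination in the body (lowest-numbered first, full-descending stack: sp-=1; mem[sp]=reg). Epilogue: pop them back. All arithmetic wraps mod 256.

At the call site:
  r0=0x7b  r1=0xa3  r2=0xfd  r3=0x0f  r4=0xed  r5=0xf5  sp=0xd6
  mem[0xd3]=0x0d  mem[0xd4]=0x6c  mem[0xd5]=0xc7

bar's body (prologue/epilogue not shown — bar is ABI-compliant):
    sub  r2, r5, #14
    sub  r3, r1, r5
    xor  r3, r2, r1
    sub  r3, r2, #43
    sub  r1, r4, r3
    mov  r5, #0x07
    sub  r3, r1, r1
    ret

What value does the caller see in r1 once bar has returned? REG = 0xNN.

REG = 0x31

prologue: push r2 → mem[0xd5]=0xfd, sp=0xd5
prologue: push r3 → mem[0xd4]=0x0f, sp=0xd4
prologue: push r5 → mem[0xd3]=0xf5, sp=0xd3
body[0] sub  r2, r5, #14 → r2=0xe7
body[1] sub  r3, r1, r5 → r3=0xae
body[2] xor  r3, r2, r1 → r3=0x44
body[3] sub  r3, r2, #43 → r3=0xbc
body[4] sub  r1, r4, r3 → r1=0x31
body[5] mov  r5, #0x07 → r5=0x07
body[6] sub  r3, r1, r1 → r3=0x00
epilogue: pop r5=0xf5, sp=0xd4
epilogue: pop r3=0x0f, sp=0xd5
epilogue: pop r2=0xfd, sp=0xd6
r1 is caller-saved → body value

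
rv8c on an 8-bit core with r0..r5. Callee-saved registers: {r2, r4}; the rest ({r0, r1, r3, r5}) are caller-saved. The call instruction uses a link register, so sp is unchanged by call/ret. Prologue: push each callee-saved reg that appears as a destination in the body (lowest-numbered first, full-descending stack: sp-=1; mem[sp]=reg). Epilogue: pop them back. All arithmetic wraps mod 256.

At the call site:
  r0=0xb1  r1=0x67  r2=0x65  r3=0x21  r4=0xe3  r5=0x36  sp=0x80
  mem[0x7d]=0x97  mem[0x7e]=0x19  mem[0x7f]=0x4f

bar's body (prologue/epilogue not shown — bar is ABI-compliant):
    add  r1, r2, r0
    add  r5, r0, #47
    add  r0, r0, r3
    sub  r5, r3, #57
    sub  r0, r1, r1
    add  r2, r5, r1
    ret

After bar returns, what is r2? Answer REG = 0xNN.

REG = 0x65

prologue: push r2 -> mem[0x7f]=0x65, sp=0x7f
body[0] add  r1, r2, r0 -> r1=0x16
body[1] add  r5, r0, #47 -> r5=0xe0
body[2] add  r0, r0, r3 -> r0=0xd2
body[3] sub  r5, r3, #57 -> r5=0xe8
body[4] sub  r0, r1, r1 -> r0=0x00
body[5] add  r2, r5, r1 -> r2=0xfe
epilogue: pop r2=0x65, sp=0x80
r2 is callee-saved -> restored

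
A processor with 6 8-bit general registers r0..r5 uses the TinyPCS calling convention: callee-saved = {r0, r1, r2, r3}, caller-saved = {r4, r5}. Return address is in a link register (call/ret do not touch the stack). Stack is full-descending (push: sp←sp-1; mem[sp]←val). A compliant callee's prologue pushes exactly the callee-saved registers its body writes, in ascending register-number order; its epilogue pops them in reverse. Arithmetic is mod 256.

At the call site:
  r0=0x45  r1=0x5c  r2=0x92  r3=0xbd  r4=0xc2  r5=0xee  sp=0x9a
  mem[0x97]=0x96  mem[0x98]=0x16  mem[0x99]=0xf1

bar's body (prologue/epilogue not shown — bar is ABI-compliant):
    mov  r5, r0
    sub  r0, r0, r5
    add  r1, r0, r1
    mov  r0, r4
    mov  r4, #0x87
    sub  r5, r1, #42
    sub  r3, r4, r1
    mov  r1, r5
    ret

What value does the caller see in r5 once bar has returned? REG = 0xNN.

REG = 0x32

prologue: push r0 → mem[0x99]=0x45, sp=0x99
prologue: push r1 → mem[0x98]=0x5c, sp=0x98
prologue: push r3 → mem[0x97]=0xbd, sp=0x97
body[0] mov  r5, r0 → r5=0x45
body[1] sub  r0, r0, r5 → r0=0x00
body[2] add  r1, r0, r1 → r1=0x5c
body[3] mov  r0, r4 → r0=0xc2
body[4] mov  r4, #0x87 → r4=0x87
body[5] sub  r5, r1, #42 → r5=0x32
body[6] sub  r3, r4, r1 → r3=0x2b
body[7] mov  r1, r5 → r1=0x32
epilogue: pop r3=0xbd, sp=0x98
epilogue: pop r1=0x5c, sp=0x99
epilogue: pop r0=0x45, sp=0x9a
r5 is caller-saved → body value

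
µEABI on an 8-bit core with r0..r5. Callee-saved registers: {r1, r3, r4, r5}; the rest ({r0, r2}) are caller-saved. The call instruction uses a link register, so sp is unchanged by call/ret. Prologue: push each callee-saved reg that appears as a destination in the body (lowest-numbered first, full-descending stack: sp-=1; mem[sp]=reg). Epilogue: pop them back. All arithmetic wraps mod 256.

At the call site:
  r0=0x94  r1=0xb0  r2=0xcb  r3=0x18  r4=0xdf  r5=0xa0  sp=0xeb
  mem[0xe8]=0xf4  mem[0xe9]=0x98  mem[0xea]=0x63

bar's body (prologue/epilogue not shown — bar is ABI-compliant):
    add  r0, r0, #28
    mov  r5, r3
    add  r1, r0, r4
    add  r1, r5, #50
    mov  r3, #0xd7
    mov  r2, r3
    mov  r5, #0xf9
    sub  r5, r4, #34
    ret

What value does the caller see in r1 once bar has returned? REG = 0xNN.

REG = 0xb0

prologue: push r1 -> mem[0xea]=0xb0, sp=0xea
prologue: push r3 -> mem[0xe9]=0x18, sp=0xe9
prologue: push r5 -> mem[0xe8]=0xa0, sp=0xe8
body[0] add  r0, r0, #28 -> r0=0xb0
body[1] mov  r5, r3 -> r5=0x18
body[2] add  r1, r0, r4 -> r1=0x8f
body[3] add  r1, r5, #50 -> r1=0x4a
body[4] mov  r3, #0xd7 -> r3=0xd7
body[5] mov  r2, r3 -> r2=0xd7
body[6] mov  r5, #0xf9 -> r5=0xf9
body[7] sub  r5, r4, #34 -> r5=0xbd
epilogue: pop r5=0xa0, sp=0xe9
epilogue: pop r3=0x18, sp=0xea
epilogue: pop r1=0xb0, sp=0xeb
r1 is callee-saved -> restored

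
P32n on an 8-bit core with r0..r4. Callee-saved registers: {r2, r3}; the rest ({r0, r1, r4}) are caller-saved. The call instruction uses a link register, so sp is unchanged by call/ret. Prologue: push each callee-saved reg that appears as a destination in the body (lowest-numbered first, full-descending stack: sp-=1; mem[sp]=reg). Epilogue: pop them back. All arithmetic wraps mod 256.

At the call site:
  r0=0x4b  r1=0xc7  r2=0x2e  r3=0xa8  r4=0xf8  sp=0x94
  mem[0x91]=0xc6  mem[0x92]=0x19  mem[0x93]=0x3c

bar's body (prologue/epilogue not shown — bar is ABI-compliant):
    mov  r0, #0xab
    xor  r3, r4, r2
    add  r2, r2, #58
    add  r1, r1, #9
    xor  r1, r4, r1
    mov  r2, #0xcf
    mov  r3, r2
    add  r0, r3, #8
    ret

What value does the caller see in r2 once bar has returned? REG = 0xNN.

REG = 0x2e

prologue: push r2 → mem[0x93]=0x2e, sp=0x93
prologue: push r3 → mem[0x92]=0xa8, sp=0x92
body[0] mov  r0, #0xab → r0=0xab
body[1] xor  r3, r4, r2 → r3=0xd6
body[2] add  r2, r2, #58 → r2=0x68
body[3] add  r1, r1, #9 → r1=0xd0
body[4] xor  r1, r4, r1 → r1=0x28
body[5] mov  r2, #0xcf → r2=0xcf
body[6] mov  r3, r2 → r3=0xcf
body[7] add  r0, r3, #8 → r0=0xd7
epilogue: pop r3=0xa8, sp=0x93
epilogue: pop r2=0x2e, sp=0x94
r2 is callee-saved → restored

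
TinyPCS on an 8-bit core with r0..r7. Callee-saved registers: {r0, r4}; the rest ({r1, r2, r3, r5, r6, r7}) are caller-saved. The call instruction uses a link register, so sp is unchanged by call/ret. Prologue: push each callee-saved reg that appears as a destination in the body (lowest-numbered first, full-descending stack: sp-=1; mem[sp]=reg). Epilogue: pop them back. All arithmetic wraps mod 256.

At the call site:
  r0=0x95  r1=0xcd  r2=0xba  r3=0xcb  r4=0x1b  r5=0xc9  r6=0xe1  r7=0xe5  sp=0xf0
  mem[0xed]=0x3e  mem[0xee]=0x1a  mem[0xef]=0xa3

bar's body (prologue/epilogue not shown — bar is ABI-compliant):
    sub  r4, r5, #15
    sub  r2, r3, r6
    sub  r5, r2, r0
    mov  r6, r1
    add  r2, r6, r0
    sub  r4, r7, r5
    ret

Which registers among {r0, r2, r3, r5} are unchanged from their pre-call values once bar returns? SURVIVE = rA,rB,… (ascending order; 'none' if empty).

prologue: push r4 → mem[0xef]=0x1b, sp=0xef
body[0] sub  r4, r5, #15 → r4=0xba
body[1] sub  r2, r3, r6 → r2=0xea
body[2] sub  r5, r2, r0 → r5=0x55
body[3] mov  r6, r1 → r6=0xcd
body[4] add  r2, r6, r0 → r2=0x62
body[5] sub  r4, r7, r5 → r4=0x90
epilogue: pop r4=0x1b, sp=0xf0
r0: callee-saved, written=False
r2: caller-saved, written=True
r3: caller-saved, written=False
r5: caller-saved, written=True

SURVIVE = r0,r3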